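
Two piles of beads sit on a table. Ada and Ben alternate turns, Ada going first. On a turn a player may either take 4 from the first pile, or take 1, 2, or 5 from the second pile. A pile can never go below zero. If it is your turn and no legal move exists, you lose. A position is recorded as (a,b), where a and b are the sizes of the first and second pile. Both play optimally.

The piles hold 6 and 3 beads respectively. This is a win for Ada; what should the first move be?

Label each position W (a win for the player to move) or L (a loss). A position with no legal move is L; any other position is W exactly when some move reaches an L, and L when every move reaches a W.
No move ever increases a pile, so every position that can arise here has a ≤ 6 and b ≤ 3; it is enough to label the cells with 0 ≤ a ≤ 6 and 0 ≤ b ≤ 3.
Every move lowers a or b (never raises either), so fill the grid row by row in increasing a, and left to right within a row: each cell's successors are then already labelled.
      b=0  b=1  b=2  b=3
a=0:    L    W    W    L
a=1:    L    W    W    L
a=2:    L    W    W    L
a=3:    L    W    W    L
a=4:    W    L    W    W
a=5:    W    L    W    W
a=6:    W    L    W    W
Cells with no legal move (terminal, hence L): (0,0), (1,0), (2,0), (3,0).
The remaining L cells, each justified by listing all of its moves:
(0,3): L (options (0,2)(W), (0,1)(W) are all W)
(1,3): L (options (1,2)(W), (1,1)(W) are all W)
(2,3): L (options (2,2)(W), (2,1)(W) are all W)
(3,3): L (options (3,2)(W), (3,1)(W) are all W)
(4,1): L (options (0,1)(W), (4,0)(W) are all W)
(5,1): L (options (1,1)(W), (5,0)(W) are all W)
(6,1): L (options (2,1)(W), (6,0)(W) are all W)
Every other cell has at least one move into one of the L cells above, so it is W.
From (6,3), the L positions reachable in one move are: (2,3), (6,1). Any move reaching one of these is winning.

Move to (2,3).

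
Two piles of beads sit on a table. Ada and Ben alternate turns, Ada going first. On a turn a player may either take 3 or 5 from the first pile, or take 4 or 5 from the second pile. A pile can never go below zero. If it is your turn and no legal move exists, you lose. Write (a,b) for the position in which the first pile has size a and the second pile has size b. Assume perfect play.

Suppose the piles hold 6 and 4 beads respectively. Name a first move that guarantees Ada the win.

Move to (3,4).

Use the standard recursion: the mover loses at a terminal position; elsewhere, the mover wins exactly when some move hands the opponent an L position.
No move ever increases a pile, so every position that can arise here has a ≤ 6 and b ≤ 4; it is enough to label the cells with 0 ≤ a ≤ 6 and 0 ≤ b ≤ 4.
Every move lowers a or b (never raises either), so fill the grid row by row in increasing a, and left to right within a row: each cell's successors are then already labelled.
      b=0  b=1  b=2  b=3  b=4
a=0:    L    L    L    L    W
a=1:    L    L    L    L    W
a=2:    L    L    L    L    W
a=3:    W    W    W    W    L
a=4:    W    W    W    W    L
a=5:    W    W    W    W    L
a=6:    W    W    W    W    W
Cells with no legal move (terminal, hence L): (0,0), (0,1), (0,2), (0,3), (1,0), (1,1), (1,2), (1,3), (2,0), (2,1), (2,2), (2,3).
The remaining L cells, each justified by listing all of its moves:
(3,4): moves to (0,4)(W), (3,0)(W); every one is W ⇒ L
(4,4): moves to (1,4)(W), (4,0)(W); every one is W ⇒ L
(5,4): moves to (2,4)(W), (0,4)(W), (5,0)(W); every one is W ⇒ L
Every other cell has at least one move into one of the L cells above, so it is W.
From (6,4), the L positions reachable in one move are: (3,4).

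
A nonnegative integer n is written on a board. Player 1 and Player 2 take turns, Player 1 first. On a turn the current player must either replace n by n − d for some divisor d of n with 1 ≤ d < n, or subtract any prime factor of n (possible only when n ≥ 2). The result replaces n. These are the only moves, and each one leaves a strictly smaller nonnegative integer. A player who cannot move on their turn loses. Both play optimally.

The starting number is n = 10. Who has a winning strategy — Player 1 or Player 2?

Player 1 wins.

Work bottom-up. With no move the player to move loses. Otherwise the position is W if at least one move leads to an L position for the opponent, and L if every move leads to a W.
n=0: no move → L
n=1: no move → L
n=2: →0(L), so W
n=3: →0(L), so W
n=4: →2(W), 3(W) — all W, so L
n=5: →0(L), so W
n=6: →4(L), so W
n=7: →0(L), so W
n=8: →4(L), so W
n=9: →6(W), 8(W) — all W, so L
n=10: →9(L), so W
From 10 Player 1 can move to 9, reaching an L position.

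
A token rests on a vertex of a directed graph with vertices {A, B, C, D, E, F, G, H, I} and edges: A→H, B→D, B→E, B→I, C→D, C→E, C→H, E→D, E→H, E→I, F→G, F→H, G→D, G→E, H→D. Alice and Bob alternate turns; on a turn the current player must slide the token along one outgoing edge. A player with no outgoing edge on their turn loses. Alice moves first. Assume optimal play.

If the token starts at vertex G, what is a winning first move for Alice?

Classify positions by backward induction: terminal positions (no move available) are L. From any other position, the mover wins iff some move reaches an L.
Every edge goes from a vertex to one that appears earlier in the order I, D, H, E, G, A, F, B, C, so processing vertices in that order labels each vertex after all of its successors.
I: no outgoing edge → L
D: no outgoing edge → L
H: reaches L-position D → W
E: reaches L-position D → W
G: reaches L-position D → W
A: only reaches H(W), which is W → L
F: only reaches G(W), H(W), all W → L
B: reaches L-position D → W
C: reaches L-position D → W
From G, the L positions reachable in one move are: D.

Move to D.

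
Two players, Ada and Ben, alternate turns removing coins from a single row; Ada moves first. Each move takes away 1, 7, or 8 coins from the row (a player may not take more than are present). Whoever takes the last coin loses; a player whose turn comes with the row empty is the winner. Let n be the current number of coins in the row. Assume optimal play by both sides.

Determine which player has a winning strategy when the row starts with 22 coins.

Ben wins.

Label each position W (a win for the player to move) or L (a loss). A position with no legal move is W; any other position is W exactly when some move reaches an L, and L when every move reaches a W.
n=0: no move; the opponent has just taken the last coin and therefore loses → W
n=1: the only move is to 0(W), a W ⇒ L
n=2: can move to 1, which is L ⇒ W
n=3: the only move is to 2(W), a W ⇒ L
n=4: can move to 3, which is L ⇒ W
n=5: the only move is to 4(W), a W ⇒ L
n=6: can move to 5, which is L ⇒ W
n=7: moves to 6(W), 0(W); every one is W ⇒ L
n=8: can move to 7, which is L ⇒ W
n=9: can move to 1, which is L ⇒ W
n=10: can move to 3, which is L ⇒ W
n=11: can move to 3, which is L ⇒ W
n=12: can move to 5, which is L ⇒ W
n=13: can move to 5, which is L ⇒ W
n=14: can move to 7, which is L ⇒ W
n=15: can move to 7, which is L ⇒ W
n=16: moves to 15(W), 9(W), 8(W); every one is W ⇒ L
n=17: can move to 16, which is L ⇒ W
n=18: moves to 17(W), 11(W), 10(W); every one is W ⇒ L
n=19: can move to 18, which is L ⇒ W
n=20: moves to 19(W), 13(W), 12(W); every one is W ⇒ L
n=21: can move to 20, which is L ⇒ W
n=22: moves to 21(W), 15(W), 14(W); every one is W ⇒ L
Every move from 22 reaches a W position, so the mover loses.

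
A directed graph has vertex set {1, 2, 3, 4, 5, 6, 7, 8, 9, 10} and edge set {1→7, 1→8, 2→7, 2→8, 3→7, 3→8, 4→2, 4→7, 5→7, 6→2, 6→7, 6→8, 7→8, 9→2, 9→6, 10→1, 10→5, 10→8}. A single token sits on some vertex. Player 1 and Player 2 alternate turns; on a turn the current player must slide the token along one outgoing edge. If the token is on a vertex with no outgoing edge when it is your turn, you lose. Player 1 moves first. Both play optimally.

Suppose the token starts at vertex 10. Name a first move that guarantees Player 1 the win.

Positions with no move are L. A position that does have a move is losing for the player to move precisely when every available move leads to a winning position for the opponent. Fill in the labels:
Every edge goes from a vertex to one that appears earlier in the order 8, 7, 2, 6, 9, 5, 1, 4, 10, 3, so processing vertices in that order labels each vertex after all of its successors.
8: no outgoing edge → L
7: →8(L), so W
2: →8(L), so W
6: →8(L), so W
9: →6(W), 2(W) — all W, so L
5: →7(W) only, which is W, so L
1: →8(L), so W
4: →2(W), 7(W) — all W, so L
10: →5(L), so W
3: →8(L), so W
From 10, the L positions reachable in one move are: 5, 8. Any move reaching one of these is winning.

Move to 5.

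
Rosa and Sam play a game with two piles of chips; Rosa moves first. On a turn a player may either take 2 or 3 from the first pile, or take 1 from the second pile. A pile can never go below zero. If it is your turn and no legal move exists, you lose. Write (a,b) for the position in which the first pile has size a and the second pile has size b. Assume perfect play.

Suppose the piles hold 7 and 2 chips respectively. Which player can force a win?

Rosa wins.

Positions with no move are L. A position that does have a move is losing for the player to move precisely when every available move leads to a winning position for the opponent. Fill in the labels:
No move ever increases a pile, so every position that can arise here has a ≤ 7 and b ≤ 2; it is enough to label the cells with 0 ≤ a ≤ 7 and 0 ≤ b ≤ 2.
Every move lowers a or b (never raises either), so fill the grid row by row in increasing a, and left to right within a row: each cell's successors are then already labelled.
      b=0  b=1  b=2
a=0:    L    W    L
a=1:    L    W    L
a=2:    W    L    W
a=3:    W    L    W
a=4:    W    W    W
a=5:    L    W    L
a=6:    L    W    L
a=7:    W    L    W
Cells with no legal move (terminal, hence L): (0,0), (1,0).
The remaining L cells, each justified by listing all of its moves:
(0,2): the only move is to (0,1)(W), a W ⇒ L
(1,2): the only move is to (1,1)(W), a W ⇒ L
(2,1): moves to (0,1)(W), (2,0)(W); every one is W ⇒ L
(3,1): moves to (1,1)(W), (0,1)(W), (3,0)(W); every one is W ⇒ L
(5,0): moves to (3,0)(W), (2,0)(W); every one is W ⇒ L
(5,2): moves to (3,2)(W), (2,2)(W), (5,1)(W); every one is W ⇒ L
(6,0): moves to (4,0)(W), (3,0)(W); every one is W ⇒ L
(6,2): moves to (4,2)(W), (3,2)(W), (6,1)(W); every one is W ⇒ L
(7,1): moves to (5,1)(W), (4,1)(W), (7,0)(W); every one is W ⇒ L
Every other cell has at least one move into one of the L cells above, so it is W.
The starting position (7,2) is W: Rosa should move to (5,2), handing over an L position.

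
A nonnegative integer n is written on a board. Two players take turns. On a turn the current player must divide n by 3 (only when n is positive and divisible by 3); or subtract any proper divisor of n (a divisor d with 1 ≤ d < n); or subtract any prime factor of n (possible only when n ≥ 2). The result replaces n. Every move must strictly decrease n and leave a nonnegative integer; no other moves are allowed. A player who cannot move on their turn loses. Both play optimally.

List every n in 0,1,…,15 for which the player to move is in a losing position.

Work bottom-up. With no move the player to move loses. Otherwise the position is W if at least one move leads to an L position for the opponent, and L if every move leads to a W.
n=0: no move → L
n=1: no move → L
n=2: can move to 0, which is L ⇒ W
n=3: can move to 0, which is L ⇒ W
n=4: moves to 2(W), 3(W); every one is W ⇒ L
n=5: can move to 0, which is L ⇒ W
n=6: can move to 4, which is L ⇒ W
n=7: can move to 0, which is L ⇒ W
n=8: can move to 4, which is L ⇒ W
n=9: moves to 3(W), 6(W), 8(W); every one is W ⇒ L
n=10: can move to 9, which is L ⇒ W
n=11: can move to 0, which is L ⇒ W
n=12: can move to 4, which is L ⇒ W
n=13: can move to 0, which is L ⇒ W
n=14: moves to 7(W), 12(W), 13(W); every one is W ⇒ L
n=15: can move to 14, which is L ⇒ W
The losing starting values of n are exactly the entries labelled L in this table (5 of them).

0, 1, 4, 9, 14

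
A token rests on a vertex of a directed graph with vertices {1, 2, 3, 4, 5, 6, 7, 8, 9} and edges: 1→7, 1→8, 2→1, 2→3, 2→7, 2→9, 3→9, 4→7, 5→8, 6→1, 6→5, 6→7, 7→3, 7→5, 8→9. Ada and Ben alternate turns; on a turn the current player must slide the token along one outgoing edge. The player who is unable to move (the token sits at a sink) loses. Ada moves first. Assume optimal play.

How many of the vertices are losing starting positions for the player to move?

4

Work bottom-up. With no move the player to move loses. Otherwise the position is W if at least one move leads to an L position for the opponent, and L if every move leads to a W.
Every edge goes from a vertex to one that appears earlier in the order 9, 3, 8, 5, 7, 1, 6, 4, 2, so processing vertices in that order labels each vertex after all of its successors.
9: no outgoing edge → L
3: →9(L), so W
8: →9(L), so W
5: →8(W) only, which is W, so L
7: →5(L), so W
1: →7(W), 8(W) — all W, so L
6: →1(L), so W
4: →7(W) only, which is W, so L
2: →1(L), so W
The L vertices are 1, 4, 5, 9; that is 4 in all.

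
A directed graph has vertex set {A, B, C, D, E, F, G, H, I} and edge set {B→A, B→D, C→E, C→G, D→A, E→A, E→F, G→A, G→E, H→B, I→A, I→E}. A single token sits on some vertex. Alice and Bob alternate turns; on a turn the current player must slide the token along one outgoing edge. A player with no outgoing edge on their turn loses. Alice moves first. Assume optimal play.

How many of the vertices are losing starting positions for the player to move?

4

Build the W/L table. Terminal = L. A non-terminal position is W if it has a move to some L; otherwise it is L.
Every edge goes from a vertex to one that appears earlier in the order F, A, E, G, D, C, I, B, H, so processing vertices in that order labels each vertex after all of its successors.
F: no outgoing edge → L
A: no outgoing edge → L
E: can move to A, which is L ⇒ W
G: can move to A, which is L ⇒ W
D: can move to A, which is L ⇒ W
C: moves to G(W), E(W); every one is W ⇒ L
I: can move to A, which is L ⇒ W
B: can move to A, which is L ⇒ W
H: the only move is to B(W), a W ⇒ L
The L vertices are A, C, F, H; that is 4 in all.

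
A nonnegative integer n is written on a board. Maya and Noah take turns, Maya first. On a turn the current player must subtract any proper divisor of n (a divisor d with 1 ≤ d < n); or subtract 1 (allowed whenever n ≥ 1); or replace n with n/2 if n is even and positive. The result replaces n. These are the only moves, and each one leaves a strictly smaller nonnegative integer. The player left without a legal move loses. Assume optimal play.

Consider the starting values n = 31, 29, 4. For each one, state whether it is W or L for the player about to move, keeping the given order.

31: L, 29: L, 4: W

Compute win/loss labels from the base case upward. A position with no move is L. Any other position is W if it can reach an L in one move, else L.
n=0: no move → L
n=1: W (go to 0, an L position)
n=2: L (sole option 1(W) is W)
n=3: W (go to 2, an L position)
n=4: W (go to 2, an L position)
n=5: L (sole option 4(W) is W)
n=6: W (go to 5, an L position)
n=7: L (sole option 6(W) is W)
n=8: W (go to 7, an L position)
n=9: L (options 6(W), 8(W) are all W)
n=10: W (go to 5, an L position)
n=11: L (sole option 10(W) is W)
n=12: W (go to 9, an L position)
n=13: L (sole option 12(W) is W)
n=14: W (go to 7, an L position)
n=15: L (options 10(W), 12(W), 14(W) are all W)
n=16: W (go to 15, an L position)
n=17: L (sole option 16(W) is W)
n=18: W (go to 9, an L position)
n=19: L (sole option 18(W) is W)
n=20: W (go to 15, an L position)
n=21: L (options 14(W), 18(W), 20(W) are all W)
n=22: W (go to 11, an L position)
n=23: L (sole option 22(W) is W)
n=24: W (go to 21, an L position)
n=25: L (options 20(W), 24(W) are all W)
n=26: W (go to 13, an L position)
n=27: L (options 18(W), 24(W), 26(W) are all W)
n=28: W (go to 21, an L position)
n=29: L (sole option 28(W) is W)
n=30: W (go to 15, an L position)
n=31: L (sole option 30(W) is W)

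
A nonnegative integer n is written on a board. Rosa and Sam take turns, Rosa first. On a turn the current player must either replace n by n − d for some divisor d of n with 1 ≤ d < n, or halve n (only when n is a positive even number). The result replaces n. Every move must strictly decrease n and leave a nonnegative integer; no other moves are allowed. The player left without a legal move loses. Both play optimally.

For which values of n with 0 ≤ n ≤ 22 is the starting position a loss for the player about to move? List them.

0, 1, 3, 5, 7, 9, 11, 13, 15, 17, 19, 21

Build the W/L table. Terminal = L. A non-terminal position is W if it has a move to some L; otherwise it is L.
n=0: no move → L
n=1: no move → L
n=2: can move to 1, which is L ⇒ W
n=3: the only move is to 2(W), a W ⇒ L
n=4: can move to 3, which is L ⇒ W
n=5: the only move is to 4(W), a W ⇒ L
n=6: can move to 3, which is L ⇒ W
n=7: the only move is to 6(W), a W ⇒ L
n=8: can move to 7, which is L ⇒ W
n=9: moves to 6(W), 8(W); every one is W ⇒ L
n=10: can move to 5, which is L ⇒ W
n=11: the only move is to 10(W), a W ⇒ L
n=12: can move to 9, which is L ⇒ W
n=13: the only move is to 12(W), a W ⇒ L
n=14: can move to 7, which is L ⇒ W
n=15: moves to 10(W), 12(W), 14(W); every one is W ⇒ L
n=16: can move to 15, which is L ⇒ W
n=17: the only move is to 16(W), a W ⇒ L
n=18: can move to 9, which is L ⇒ W
n=19: the only move is to 18(W), a W ⇒ L
n=20: can move to 15, which is L ⇒ W
n=21: moves to 14(W), 18(W), 20(W); every one is W ⇒ L
n=22: can move to 11, which is L ⇒ W
The losing starting values of n are exactly the entries labelled L in this table (12 of them).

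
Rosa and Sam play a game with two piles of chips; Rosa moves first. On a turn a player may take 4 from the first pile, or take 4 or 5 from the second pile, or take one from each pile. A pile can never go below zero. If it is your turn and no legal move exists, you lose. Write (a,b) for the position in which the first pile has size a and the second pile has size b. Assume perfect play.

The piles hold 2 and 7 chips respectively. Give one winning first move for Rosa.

Move to (2,3).

Compute win/loss labels from the base case upward. A position with no move is L. Any other position is W if it can reach an L in one move, else L.
No move ever increases a pile, so every position that can arise here has a ≤ 2 and b ≤ 7; it is enough to label the cells with 0 ≤ a ≤ 2 and 0 ≤ b ≤ 7.
Every move lowers a or b (never raises either), so fill the grid row by row in increasing a, and left to right within a row: each cell's successors are then already labelled.
      b=0  b=1  b=2  b=3  b=4  b=5  b=6  b=7
a=0:    L    L    L    L    W    W    W    W
a=1:    L    W    W    W    W    W    L    L
a=2:    L    W    L    L    W    W    W    W
Cells with no legal move (terminal, hence L): (0,0), (0,1), (0,2), (0,3), (1,0), (2,0).
The remaining L cells, each justified by listing all of its moves:
(1,6): →(1,2)(W), (1,1)(W), (0,5)(W) — all W, so L
(1,7): →(1,3)(W), (1,2)(W), (0,6)(W) — all W, so L
(2,2): →(1,1)(W) only, which is W, so L
(2,3): →(1,2)(W) only, which is W, so L
Every other cell has at least one move into one of the L cells above, so it is W.
From (2,7), the L positions reachable in one move are: (2,3), (2,2), (1,6). Any move reaching one of these is winning.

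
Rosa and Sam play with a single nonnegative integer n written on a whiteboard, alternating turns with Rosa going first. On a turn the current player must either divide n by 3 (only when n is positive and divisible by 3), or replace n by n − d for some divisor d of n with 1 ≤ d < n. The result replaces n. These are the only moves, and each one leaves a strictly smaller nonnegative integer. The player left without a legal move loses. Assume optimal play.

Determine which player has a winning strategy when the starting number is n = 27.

Positions with no move are L. A position that does have a move is losing for the player to move precisely when every available move leads to a winning position for the opponent. Fill in the labels:
n=0: no move → L
n=1: no move → L
n=2: reaches L-position 1 → W
n=3: reaches L-position 1 → W
n=4: only reaches 2(W), 3(W), all W → L
n=5: reaches L-position 4 → W
n=6: reaches L-position 4 → W
n=7: only reaches 6(W), which is W → L
n=8: reaches L-position 4 → W
n=9: only reaches 3(W), 6(W), 8(W), all W → L
n=10: reaches L-position 9 → W
n=11: only reaches 10(W), which is W → L
n=12: reaches L-position 4 → W
n=13: only reaches 12(W), which is W → L
n=14: reaches L-position 7 → W
n=15: only reaches 5(W), 10(W), 12(W), 14(W), all W → L
n=16: reaches L-position 15 → W
n=17: only reaches 16(W), which is W → L
n=18: reaches L-position 9 → W
n=19: only reaches 18(W), which is W → L
n=20: reaches L-position 15 → W
n=21: reaches L-position 7 → W
n=22: reaches L-position 11 → W
n=23: only reaches 22(W), which is W → L
n=24: reaches L-position 23 → W
n=25: only reaches 20(W), 24(W), all W → L
n=26: reaches L-position 13 → W
n=27: reaches L-position 9 → W
From 27 Rosa can move to 9, reaching an L position.

Rosa wins.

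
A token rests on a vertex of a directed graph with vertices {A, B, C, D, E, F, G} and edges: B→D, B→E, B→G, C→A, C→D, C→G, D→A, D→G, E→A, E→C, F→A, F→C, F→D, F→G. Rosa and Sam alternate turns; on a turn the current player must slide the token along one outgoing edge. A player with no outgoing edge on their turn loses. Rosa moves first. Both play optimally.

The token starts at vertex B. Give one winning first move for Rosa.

Move to G.

Compute win/loss labels from the base case upward. A position with no move is L. Any other position is W if it can reach an L in one move, else L.
Every edge goes from a vertex to one that appears earlier in the order G, A, D, C, F, E, B, so processing vertices in that order labels each vertex after all of its successors.
G: no outgoing edge → L
A: no outgoing edge → L
D: →A(L), so W
C: →A(L), so W
F: →A(L), so W
E: →A(L), so W
B: →G(L), so W
From B, the L positions reachable in one move are: G.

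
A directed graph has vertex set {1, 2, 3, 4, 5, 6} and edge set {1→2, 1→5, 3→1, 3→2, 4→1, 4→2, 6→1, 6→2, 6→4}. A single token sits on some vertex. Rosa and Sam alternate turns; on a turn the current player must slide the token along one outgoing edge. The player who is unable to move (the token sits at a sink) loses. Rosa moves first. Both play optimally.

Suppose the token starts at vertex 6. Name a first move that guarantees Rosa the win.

Move to 2.

Compute win/loss labels from the base case upward. A position with no move is L. Any other position is W if it can reach an L in one move, else L.
Every edge goes from a vertex to one that appears earlier in the order 5, 2, 1, 3, 4, 6, so processing vertices in that order labels each vertex after all of its successors.
5: no outgoing edge → L
2: no outgoing edge → L
1: →2(L), so W
3: →2(L), so W
4: →2(L), so W
6: →2(L), so W
From 6, the L positions reachable in one move are: 2.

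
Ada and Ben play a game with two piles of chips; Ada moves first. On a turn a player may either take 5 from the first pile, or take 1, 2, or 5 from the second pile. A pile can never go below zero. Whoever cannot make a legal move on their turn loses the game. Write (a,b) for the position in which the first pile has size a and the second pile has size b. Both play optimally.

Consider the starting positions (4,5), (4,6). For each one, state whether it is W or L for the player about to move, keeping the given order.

(4,5): W, (4,6): L

Compute win/loss labels from the base case upward. A position with no move is L. Any other position is W if it can reach an L in one move, else L.
No move ever increases a pile, so every position that can arise here has a ≤ 4 and b ≤ 6; it is enough to label the cells with 0 ≤ a ≤ 4 and 0 ≤ b ≤ 6.
Every move lowers a or b (never raises either), so fill the grid row by row in increasing a, and left to right within a row: each cell's successors are then already labelled.
      b=0  b=1  b=2  b=3  b=4  b=5  b=6
a=0:    L    W    W    L    W    W    L
a=1:    L    W    W    L    W    W    L
a=2:    L    W    W    L    W    W    L
a=3:    L    W    W    L    W    W    L
a=4:    L    W    W    L    W    W    L
Cells with no legal move (terminal, hence L): (0,0), (1,0), (2,0), (3,0), (4,0).
The remaining L cells, each justified by listing all of its moves:
(0,3): →(0,2)(W), (0,1)(W) — all W, so L
(0,6): →(0,5)(W), (0,4)(W), (0,1)(W) — all W, so L
(1,3): →(1,2)(W), (1,1)(W) — all W, so L
(1,6): →(1,5)(W), (1,4)(W), (1,1)(W) — all W, so L
(2,3): →(2,2)(W), (2,1)(W) — all W, so L
(2,6): →(2,5)(W), (2,4)(W), (2,1)(W) — all W, so L
(3,3): →(3,2)(W), (3,1)(W) — all W, so L
(3,6): →(3,5)(W), (3,4)(W), (3,1)(W) — all W, so L
(4,3): →(4,2)(W), (4,1)(W) — all W, so L
(4,6): →(4,5)(W), (4,4)(W), (4,1)(W) — all W, so L
Every other cell has at least one move into one of the L cells above, so it is W.
(4,5): the move to (4,3) reaches an L cell, so W
(4,6): one of the L cells justified above, so L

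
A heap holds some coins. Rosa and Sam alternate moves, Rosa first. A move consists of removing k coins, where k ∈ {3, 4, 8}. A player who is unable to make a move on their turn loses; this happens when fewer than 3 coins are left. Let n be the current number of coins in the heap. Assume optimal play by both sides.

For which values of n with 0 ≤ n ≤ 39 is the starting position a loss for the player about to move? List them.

Build the W/L table. Terminal = L. A non-terminal position is W if it has a move to some L; otherwise it is L.
n=0: no move → L
n=1: no move → L
n=2: no move → L
n=3: reaches L-position 0 → W
n=4: reaches L-position 1 → W
n=5: reaches L-position 2 → W
n=6: reaches L-position 2 → W
n=7: only reaches 4(W), 3(W), all W → L
n=8: reaches L-position 0 → W
n=9: reaches L-position 1 → W
n=10: reaches L-position 7 → W
n=11: reaches L-position 7 → W
n=12: only reaches 9(W), 8(W), 4(W), all W → L
n=13: only reaches 10(W), 9(W), 5(W), all W → L
n=14: only reaches 11(W), 10(W), 6(W), all W → L
n=15: reaches L-position 12 → W
n=16: reaches L-position 13 → W
n=17: reaches L-position 14 → W
n=18: reaches L-position 14 → W
n=19: only reaches 16(W), 15(W), 11(W), all W → L
n=20: reaches L-position 12 → W
n=21: reaches L-position 13 → W
n=22: reaches L-position 19 → W
n=23: reaches L-position 19 → W
n=24: only reaches 21(W), 20(W), 16(W), all W → L
n=25: only reaches 22(W), 21(W), 17(W), all W → L
n=26: only reaches 23(W), 22(W), 18(W), all W → L
n=27: reaches L-position 24 → W
n=28: reaches L-position 25 → W
n=29: reaches L-position 26 → W
n=30: reaches L-position 26 → W
n=31: only reaches 28(W), 27(W), 23(W), all W → L
n=32: reaches L-position 24 → W
n=33: reaches L-position 25 → W
n=34: reaches L-position 31 → W
n=35: reaches L-position 31 → W
n=36: only reaches 33(W), 32(W), 28(W), all W → L
n=37: only reaches 34(W), 33(W), 29(W), all W → L
n=38: only reaches 35(W), 34(W), 30(W), all W → L
n=39: reaches L-position 36 → W
The losing starting values of n are exactly the entries labelled L in this table (15 of them).

0, 1, 2, 7, 12, 13, 14, 19, 24, 25, 26, 31, 36, 37, 38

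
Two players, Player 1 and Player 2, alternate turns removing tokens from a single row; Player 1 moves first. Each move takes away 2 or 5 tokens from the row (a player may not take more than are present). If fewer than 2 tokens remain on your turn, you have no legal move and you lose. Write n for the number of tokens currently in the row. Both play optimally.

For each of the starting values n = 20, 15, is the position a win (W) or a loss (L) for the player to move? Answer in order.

20: W, 15: L

Label each position W (a win for the player to move) or L (a loss). A position with no legal move is L; any other position is W exactly when some move reaches an L, and L when every move reaches a W.
n=0: no move → L
n=1: no move → L
n=2: W (go to 0, an L position)
n=3: W (go to 1, an L position)
n=4: L (sole option 2(W) is W)
n=5: W (go to 0, an L position)
n=6: W (go to 4, an L position)
n=7: L (options 5(W), 2(W) are all W)
n=8: L (options 6(W), 3(W) are all W)
n=9: W (go to 7, an L position)
n=10: W (go to 8, an L position)
n=11: L (options 9(W), 6(W) are all W)
n=12: W (go to 7, an L position)
n=13: W (go to 11, an L position)
n=14: L (options 12(W), 9(W) are all W)
n=15: L (options 13(W), 10(W) are all W)
n=16: W (go to 14, an L position)
n=17: W (go to 15, an L position)
n=18: L (options 16(W), 13(W) are all W)
n=19: W (go to 14, an L position)
n=20: W (go to 18, an L position)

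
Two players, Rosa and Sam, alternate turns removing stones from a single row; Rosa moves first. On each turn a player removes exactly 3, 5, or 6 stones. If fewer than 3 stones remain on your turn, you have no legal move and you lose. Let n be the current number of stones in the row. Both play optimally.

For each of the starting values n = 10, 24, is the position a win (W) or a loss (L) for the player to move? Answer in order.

10: L, 24: W

Positions with no move are L. A position that does have a move is losing for the player to move precisely when every available move leads to a winning position for the opponent. Fill in the labels:
n=0: no move → L
n=1: no move → L
n=2: no move → L
n=3: can move to 0, which is L ⇒ W
n=4: can move to 1, which is L ⇒ W
n=5: can move to 2, which is L ⇒ W
n=6: can move to 1, which is L ⇒ W
n=7: can move to 2, which is L ⇒ W
n=8: can move to 2, which is L ⇒ W
n=9: moves to 6(W), 4(W), 3(W); every one is W ⇒ L
n=10: moves to 7(W), 5(W), 4(W); every one is W ⇒ L
n=11: moves to 8(W), 6(W), 5(W); every one is W ⇒ L
n=12: can move to 9, which is L ⇒ W
n=13: can move to 10, which is L ⇒ W
n=14: can move to 11, which is L ⇒ W
n=15: can move to 10, which is L ⇒ W
n=16: can move to 11, which is L ⇒ W
n=17: can move to 11, which is L ⇒ W
n=18: moves to 15(W), 13(W), 12(W); every one is W ⇒ L
n=19: moves to 16(W), 14(W), 13(W); every one is W ⇒ L
n=20: moves to 17(W), 15(W), 14(W); every one is W ⇒ L
n=21: can move to 18, which is L ⇒ W
n=22: can move to 19, which is L ⇒ W
n=23: can move to 20, which is L ⇒ W
n=24: can move to 19, which is L ⇒ W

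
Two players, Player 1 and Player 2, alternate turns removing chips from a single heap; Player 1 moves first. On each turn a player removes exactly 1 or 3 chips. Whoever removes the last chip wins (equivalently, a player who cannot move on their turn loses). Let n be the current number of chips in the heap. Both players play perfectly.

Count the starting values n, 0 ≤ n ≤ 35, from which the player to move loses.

18

Compute win/loss labels from the base case upward. A position with no move is L. Any other position is W if it can reach an L in one move, else L.
n=0: no move → L
n=1: →0(L), so W
n=2: →1(W) only, which is W, so L
n=3: →2(L), so W
n=4: →3(W), 1(W) — all W, so L
n=5: →4(L), so W
n=6: →5(W), 3(W) — all W, so L
n=7: →6(L), so W
n=8: →7(W), 5(W) — all W, so L
n=9: →8(L), so W
n=10: →9(W), 7(W) — all W, so L
n=11: →10(L), so W
n=12: →11(W), 9(W) — all W, so L
n=13: →12(L), so W
n=14: →13(W), 11(W) — all W, so L
n=15: →14(L), so W
n=16: →15(W), 13(W) — all W, so L
n=17: →16(L), so W
n=18: →17(W), 15(W) — all W, so L
n=19: →18(L), so W
n=20: →19(W), 17(W) — all W, so L
n=21: →20(L), so W
n=22: →21(W), 19(W) — all W, so L
n=23: →22(L), so W
n=24: →23(W), 21(W) — all W, so L
n=25: →24(L), so W
n=26: →25(W), 23(W) — all W, so L
n=27: →26(L), so W
n=28: →27(W), 25(W) — all W, so L
n=29: →28(L), so W
n=30: →29(W), 27(W) — all W, so L
n=31: →30(L), so W
n=32: →31(W), 29(W) — all W, so L
n=33: →32(L), so W
n=34: →33(W), 31(W) — all W, so L
n=35: →34(L), so W
L entries with 0 ≤ n ≤ 35: n = 0, 2, 4, 6, 8, 10, 12, 14, 16, 18, 20, 22, 24, 26, 28, 30, 32, 34; that makes 18.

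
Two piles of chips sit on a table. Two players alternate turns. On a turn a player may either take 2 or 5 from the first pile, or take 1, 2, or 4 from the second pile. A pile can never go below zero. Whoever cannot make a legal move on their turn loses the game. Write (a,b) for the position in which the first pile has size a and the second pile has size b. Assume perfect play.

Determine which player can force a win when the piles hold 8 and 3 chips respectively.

The second player wins.

Build the W/L table. Terminal = L. A non-terminal position is W if it has a move to some L; otherwise it is L.
No move ever increases a pile, so every position that can arise here has a ≤ 8 and b ≤ 3; it is enough to label the cells with 0 ≤ a ≤ 8 and 0 ≤ b ≤ 3.
Every move lowers a or b (never raises either), so fill the grid row by row in increasing a, and left to right within a row: each cell's successors are then already labelled.
      b=0  b=1  b=2  b=3
a=0:    L    W    W    L
a=1:    L    W    W    L
a=2:    W    L    W    W
a=3:    W    L    W    W
a=4:    L    W    W    L
a=5:    W    W    L    W
a=6:    W    L    W    W
a=7:    L    W    W    L
a=8:    L    W    W    L
Cells with no legal move (terminal, hence L): (0,0), (1,0).
The remaining L cells, each justified by listing all of its moves:
(0,3): moves to (0,2)(W), (0,1)(W); every one is W ⇒ L
(1,3): moves to (1,2)(W), (1,1)(W); every one is W ⇒ L
(2,1): moves to (0,1)(W), (2,0)(W); every one is W ⇒ L
(3,1): moves to (1,1)(W), (3,0)(W); every one is W ⇒ L
(4,0): the only move is to (2,0)(W), a W ⇒ L
(4,3): moves to (2,3)(W), (4,2)(W), (4,1)(W); every one is W ⇒ L
(5,2): moves to (3,2)(W), (0,2)(W), (5,1)(W), (5,0)(W); every one is W ⇒ L
(6,1): moves to (4,1)(W), (1,1)(W), (6,0)(W); every one is W ⇒ L
(7,0): moves to (5,0)(W), (2,0)(W); every one is W ⇒ L
(7,3): moves to (5,3)(W), (2,3)(W), (7,2)(W), (7,1)(W); every one is W ⇒ L
(8,0): moves to (6,0)(W), (3,0)(W); every one is W ⇒ L
(8,3): moves to (6,3)(W), (3,3)(W), (8,2)(W), (8,1)(W); every one is W ⇒ L
Every other cell has at least one move into one of the L cells above, so it is W.
Every move from (8,3) reaches a W position, so the mover loses.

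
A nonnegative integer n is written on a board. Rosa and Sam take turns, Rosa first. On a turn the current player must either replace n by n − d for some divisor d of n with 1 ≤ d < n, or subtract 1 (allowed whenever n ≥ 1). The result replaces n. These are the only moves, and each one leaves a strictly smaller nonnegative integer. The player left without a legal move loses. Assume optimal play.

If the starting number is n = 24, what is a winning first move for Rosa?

Positions with no move are L. A position that does have a move is losing for the player to move precisely when every available move leads to a winning position for the opponent. Fill in the labels:
n=0: no move → L
n=1: reaches L-position 0 → W
n=2: only reaches 1(W), which is W → L
n=3: reaches L-position 2 → W
n=4: reaches L-position 2 → W
n=5: only reaches 4(W), which is W → L
n=6: reaches L-position 5 → W
n=7: only reaches 6(W), which is W → L
n=8: reaches L-position 7 → W
n=9: only reaches 6(W), 8(W), all W → L
n=10: reaches L-position 5 → W
n=11: only reaches 10(W), which is W → L
n=12: reaches L-position 9 → W
n=13: only reaches 12(W), which is W → L
n=14: reaches L-position 7 → W
n=15: only reaches 10(W), 12(W), 14(W), all W → L
n=16: reaches L-position 15 → W
n=17: only reaches 16(W), which is W → L
n=18: reaches L-position 9 → W
n=19: only reaches 18(W), which is W → L
n=20: reaches L-position 15 → W
n=21: only reaches 14(W), 18(W), 20(W), all W → L
n=22: reaches L-position 11 → W
n=23: only reaches 22(W), which is W → L
n=24: reaches L-position 21 → W
From 24, the L positions reachable in one move are: 21, 23. Any move reaching one of these is winning.

Move to 21.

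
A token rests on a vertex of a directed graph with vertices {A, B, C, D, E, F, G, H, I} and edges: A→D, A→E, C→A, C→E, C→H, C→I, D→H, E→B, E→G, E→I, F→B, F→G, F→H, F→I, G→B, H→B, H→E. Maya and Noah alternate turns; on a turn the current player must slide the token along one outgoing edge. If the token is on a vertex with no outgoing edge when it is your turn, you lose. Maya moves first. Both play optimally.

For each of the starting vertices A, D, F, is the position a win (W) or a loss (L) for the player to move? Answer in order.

Work bottom-up. With no move the player to move loses. Otherwise the position is W if at least one move leads to an L position for the opponent, and L if every move leads to a W.
Every edge goes from a vertex to one that appears earlier in the order B, I, G, E, H, F, D, A, C, so processing vertices in that order labels each vertex after all of its successors.
B: no outgoing edge → L
I: no outgoing edge → L
G: reaches L-position B → W
E: reaches L-position I → W
H: reaches L-position B → W
F: reaches L-position I → W
D: only reaches H(W), which is W → L
A: reaches L-position D → W
C: reaches L-position I → W

A: W, D: L, F: W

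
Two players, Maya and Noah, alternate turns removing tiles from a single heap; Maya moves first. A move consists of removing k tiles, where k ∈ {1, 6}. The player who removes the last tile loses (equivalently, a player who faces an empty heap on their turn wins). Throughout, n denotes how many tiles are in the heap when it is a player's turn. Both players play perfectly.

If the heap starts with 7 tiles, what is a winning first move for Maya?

Remove 6, leaving 1.

Use the standard recursion: the mover wins at a terminal position; elsewhere, the mover wins exactly when some move hands the opponent an L position.
n=0: no move; the opponent has just taken the last tile and therefore loses → W
n=1: L (sole option 0(W) is W)
n=2: W (go to 1, an L position)
n=3: L (sole option 2(W) is W)
n=4: W (go to 3, an L position)
n=5: L (sole option 4(W) is W)
n=6: W (go to 5, an L position)
n=7: W (go to 1, an L position)
From 7, the L positions reachable in one move are: 1.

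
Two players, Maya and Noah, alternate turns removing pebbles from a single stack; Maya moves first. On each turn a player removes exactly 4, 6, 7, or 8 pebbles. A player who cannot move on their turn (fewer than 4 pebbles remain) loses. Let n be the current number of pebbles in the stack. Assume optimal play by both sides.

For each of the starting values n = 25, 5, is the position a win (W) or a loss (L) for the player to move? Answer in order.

Work bottom-up. With no move the player to move loses. Otherwise the position is W if at least one move leads to an L position for the opponent, and L if every move leads to a W.
n=0: no move → L
n=1: no move → L
n=2: no move → L
n=3: no move → L
n=4: reaches L-position 0 → W
n=5: reaches L-position 1 → W
n=6: reaches L-position 2 → W
n=7: reaches L-position 3 → W
n=8: reaches L-position 2 → W
n=9: reaches L-position 3 → W
n=10: reaches L-position 3 → W
n=11: reaches L-position 3 → W
n=12: only reaches 8(W), 6(W), 5(W), 4(W), all W → L
n=13: only reaches 9(W), 7(W), 6(W), 5(W), all W → L
n=14: only reaches 10(W), 8(W), 7(W), 6(W), all W → L
n=15: only reaches 11(W), 9(W), 8(W), 7(W), all W → L
n=16: reaches L-position 12 → W
n=17: reaches L-position 13 → W
n=18: reaches L-position 14 → W
n=19: reaches L-position 15 → W
n=20: reaches L-position 14 → W
n=21: reaches L-position 15 → W
n=22: reaches L-position 15 → W
n=23: reaches L-position 15 → W
n=24: only reaches 20(W), 18(W), 17(W), 16(W), all W → L
n=25: only reaches 21(W), 19(W), 18(W), 17(W), all W → L

25: L, 5: W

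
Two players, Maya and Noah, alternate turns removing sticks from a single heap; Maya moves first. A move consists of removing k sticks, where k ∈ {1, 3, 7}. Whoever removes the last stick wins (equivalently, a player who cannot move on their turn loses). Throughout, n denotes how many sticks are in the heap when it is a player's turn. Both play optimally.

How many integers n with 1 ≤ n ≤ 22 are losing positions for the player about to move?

Label each position W (a win for the player to move) or L (a loss). A position with no legal move is L; any other position is W exactly when some move reaches an L, and L when every move reaches a W.
n=0: no move → L
n=1: reaches L-position 0 → W
n=2: only reaches 1(W), which is W → L
n=3: reaches L-position 2 → W
n=4: only reaches 3(W), 1(W), all W → L
n=5: reaches L-position 4 → W
n=6: only reaches 5(W), 3(W), all W → L
n=7: reaches L-position 6 → W
n=8: only reaches 7(W), 5(W), 1(W), all W → L
n=9: reaches L-position 8 → W
n=10: only reaches 9(W), 7(W), 3(W), all W → L
n=11: reaches L-position 10 → W
n=12: only reaches 11(W), 9(W), 5(W), all W → L
n=13: reaches L-position 12 → W
n=14: only reaches 13(W), 11(W), 7(W), all W → L
n=15: reaches L-position 14 → W
n=16: only reaches 15(W), 13(W), 9(W), all W → L
n=17: reaches L-position 16 → W
n=18: only reaches 17(W), 15(W), 11(W), all W → L
n=19: reaches L-position 18 → W
n=20: only reaches 19(W), 17(W), 13(W), all W → L
n=21: reaches L-position 20 → W
n=22: only reaches 21(W), 19(W), 15(W), all W → L
L entries with 1 ≤ n ≤ 22 (n=0 is outside the asked range and is not counted): n = 2, 4, 6, 8, 10, 12, 14, 16, 18, 20, 22; that makes 11.

11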